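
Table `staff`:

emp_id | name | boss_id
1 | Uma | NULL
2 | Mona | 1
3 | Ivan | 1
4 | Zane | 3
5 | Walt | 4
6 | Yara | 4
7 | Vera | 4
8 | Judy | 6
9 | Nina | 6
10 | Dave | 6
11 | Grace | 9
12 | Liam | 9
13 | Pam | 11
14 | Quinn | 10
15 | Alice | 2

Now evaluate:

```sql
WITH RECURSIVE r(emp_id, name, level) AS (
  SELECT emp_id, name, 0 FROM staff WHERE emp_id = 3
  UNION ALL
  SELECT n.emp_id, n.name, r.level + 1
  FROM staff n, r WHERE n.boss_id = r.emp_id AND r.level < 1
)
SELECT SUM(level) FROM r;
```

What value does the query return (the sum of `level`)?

Base: emp_id=3 (Ivan) at level 0.
Iteration 1: rows with boss_id in {3} -> Zane (id 4, level 1).
Iteration 2: level < 1 fails for all current rows; recursion stops.
SUM(level) = 0 + 1 = 1.

1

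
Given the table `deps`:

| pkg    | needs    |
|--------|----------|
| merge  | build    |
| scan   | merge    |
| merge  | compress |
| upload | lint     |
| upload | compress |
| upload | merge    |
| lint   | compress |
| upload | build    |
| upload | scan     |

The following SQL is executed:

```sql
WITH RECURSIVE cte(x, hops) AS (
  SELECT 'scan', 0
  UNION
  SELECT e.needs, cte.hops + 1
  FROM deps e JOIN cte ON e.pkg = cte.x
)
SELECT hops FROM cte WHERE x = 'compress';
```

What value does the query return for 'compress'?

2

Base: (scan, hops=0).
Iteration 1: edges from {scan} -> (merge, hops=1).
Iteration 2: edges from {merge} -> (build, hops=2), (compress, hops=2).
Iteration 3: no outgoing edges from {build,compress}; recursion stops.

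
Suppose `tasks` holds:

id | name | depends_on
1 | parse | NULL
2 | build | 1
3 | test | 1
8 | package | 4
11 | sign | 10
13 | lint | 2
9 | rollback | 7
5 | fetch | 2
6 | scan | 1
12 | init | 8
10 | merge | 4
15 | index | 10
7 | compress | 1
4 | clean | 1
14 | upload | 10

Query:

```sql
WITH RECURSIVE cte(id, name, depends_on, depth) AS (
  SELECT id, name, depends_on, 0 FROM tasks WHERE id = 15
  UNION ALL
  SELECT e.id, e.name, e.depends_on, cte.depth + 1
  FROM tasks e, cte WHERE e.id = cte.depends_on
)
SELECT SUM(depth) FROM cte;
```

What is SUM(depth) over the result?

6

Base: id=15 (index), depends_on=10, depth 0.
Iteration 1: join on id=10 -> merge (id 10, depends_on=4, depth 1).
Iteration 2: join on id=4 -> clean (id 4, depends_on=1, depth 2).
Iteration 3: join on id=1 -> parse (id 1, depends_on=NULL, depth 3).
Iteration 4: depends_on is NULL; no match; recursion stops.
SUM(depth) = 0 + 1 + 2 + 3 = 6.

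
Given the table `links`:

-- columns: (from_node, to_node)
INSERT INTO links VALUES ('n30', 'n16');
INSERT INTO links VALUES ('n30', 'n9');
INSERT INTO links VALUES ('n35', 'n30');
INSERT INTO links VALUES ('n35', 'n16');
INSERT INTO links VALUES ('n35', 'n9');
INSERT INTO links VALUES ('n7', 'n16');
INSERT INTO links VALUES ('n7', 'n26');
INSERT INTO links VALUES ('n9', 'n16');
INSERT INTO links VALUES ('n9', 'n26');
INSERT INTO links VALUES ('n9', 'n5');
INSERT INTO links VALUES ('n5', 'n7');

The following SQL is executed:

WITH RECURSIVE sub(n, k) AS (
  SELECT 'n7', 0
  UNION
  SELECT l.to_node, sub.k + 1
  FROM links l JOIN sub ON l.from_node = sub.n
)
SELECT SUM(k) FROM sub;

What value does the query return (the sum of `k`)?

2

Base: (n7, k=0).
Iteration 1: edges from {n7} -> (n16, k=1), (n26, k=1).
Iteration 2: no outgoing edges from {n16,n26}; recursion stops.
SUM(k) = 0 + 1 + 1 = 2.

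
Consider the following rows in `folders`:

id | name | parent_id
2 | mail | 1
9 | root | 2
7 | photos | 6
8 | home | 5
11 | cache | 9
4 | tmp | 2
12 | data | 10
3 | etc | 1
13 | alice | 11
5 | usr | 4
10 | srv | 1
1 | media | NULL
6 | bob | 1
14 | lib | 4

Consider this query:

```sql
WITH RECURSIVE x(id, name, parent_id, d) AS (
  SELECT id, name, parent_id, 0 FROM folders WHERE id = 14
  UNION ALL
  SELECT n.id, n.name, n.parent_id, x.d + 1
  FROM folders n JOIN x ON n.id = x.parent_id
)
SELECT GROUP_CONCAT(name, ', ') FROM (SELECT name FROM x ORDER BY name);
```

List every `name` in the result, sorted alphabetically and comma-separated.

Base: id=14 (lib), parent_id=4, d 0.
Iteration 1: join on id=4 -> tmp (id 4, parent_id=2, d 1).
Iteration 2: join on id=2 -> mail (id 2, parent_id=1, d 2).
Iteration 3: join on id=1 -> media (id 1, parent_id=NULL, d 3).
Iteration 4: parent_id is NULL; no match; recursion stops.

lib, mail, media, tmp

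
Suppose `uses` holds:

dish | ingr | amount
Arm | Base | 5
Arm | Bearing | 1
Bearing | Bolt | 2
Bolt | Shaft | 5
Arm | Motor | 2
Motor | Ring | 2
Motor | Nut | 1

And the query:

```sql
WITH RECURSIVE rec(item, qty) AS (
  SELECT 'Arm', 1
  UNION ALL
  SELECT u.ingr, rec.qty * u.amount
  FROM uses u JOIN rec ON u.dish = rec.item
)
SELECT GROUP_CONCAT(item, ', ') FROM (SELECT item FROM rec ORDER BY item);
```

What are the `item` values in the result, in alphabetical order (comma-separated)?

Base: (Arm, qty=1).
Iteration 1: components of {Arm} -> Base = 1*5 = 5, Bearing = 1*1 = 1, Motor = 1*2 = 2.
Iteration 2: components of {Base,Bearing,Motor} -> Bolt = 1*2 = 2, Nut = 2*1 = 2, Ring = 2*2 = 4.
Iteration 3: components of {Bolt,Nut,Ring} -> Shaft = 2*5 = 10.
Iteration 4: no further components; recursion stops.

Arm, Base, Bearing, Bolt, Motor, Nut, Ring, Shaft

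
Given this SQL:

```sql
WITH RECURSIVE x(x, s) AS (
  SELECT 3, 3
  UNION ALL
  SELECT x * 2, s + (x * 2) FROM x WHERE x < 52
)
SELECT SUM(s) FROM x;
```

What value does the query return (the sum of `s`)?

360

Base: x=3, s=3.
Iteration 1: 3 < 52 holds -> x = 3 * 2 = 6, s = 3 + 6 = 9.
Iteration 2: 6 < 52 holds -> x = 6 * 2 = 12, s = 9 + 12 = 21.
Iteration 3: 12 < 52 holds -> x = 12 * 2 = 24, s = 21 + 24 = 45.
Iteration 4: 24 < 52 holds -> x = 24 * 2 = 48, s = 45 + 48 = 93.
Iteration 5: 48 < 52 holds -> x = 48 * 2 = 96, s = 93 + 96 = 189.
Iteration 6: 96 < 52 fails; recursion stops.
SUM(s) = 3 + 9 + 21 + 45 + 93 + 189 = 360.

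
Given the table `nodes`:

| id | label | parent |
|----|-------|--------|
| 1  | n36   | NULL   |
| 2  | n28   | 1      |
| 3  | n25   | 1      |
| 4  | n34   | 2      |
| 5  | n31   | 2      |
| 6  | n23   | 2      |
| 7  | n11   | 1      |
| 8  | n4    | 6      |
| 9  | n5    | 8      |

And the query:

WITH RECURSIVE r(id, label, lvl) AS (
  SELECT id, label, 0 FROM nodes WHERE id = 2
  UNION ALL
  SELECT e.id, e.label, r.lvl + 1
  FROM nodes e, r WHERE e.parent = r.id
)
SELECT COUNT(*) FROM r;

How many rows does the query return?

6

Base: id=2 (n28) at lvl 0.
Iteration 1: rows with parent in {2} -> n34 (id 4, lvl 1), n31 (id 5, lvl 1), n23 (id 6, lvl 1).
Iteration 2: rows with parent in {4,5,6} -> n4 (id 8, lvl 2).
Iteration 3: rows with parent in {8} -> n5 (id 9, lvl 3).
Iteration 4: no rows with parent in {9}; recursion stops.
Total rows emitted: 6.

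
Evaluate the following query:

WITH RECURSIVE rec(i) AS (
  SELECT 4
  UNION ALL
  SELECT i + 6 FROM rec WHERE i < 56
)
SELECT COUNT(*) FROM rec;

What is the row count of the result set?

Base: i=4.
Iteration 1: 4 < 56 holds -> i = 4 + 6 = 10.
Iteration 2: 10 < 56 holds -> i = 10 + 6 = 16.
Iteration 3: 16 < 56 holds -> i = 16 + 6 = 22.
Iteration 4: 22 < 56 holds -> i = 22 + 6 = 28.
Iteration 5: 28 < 56 holds -> i = 28 + 6 = 34.
Iteration 6: 34 < 56 holds -> i = 34 + 6 = 40.
Iteration 7: 40 < 56 holds -> i = 40 + 6 = 46.
Iteration 8: 46 < 56 holds -> i = 46 + 6 = 52.
Iteration 9: 52 < 56 holds -> i = 52 + 6 = 58.
Iteration 10: 58 < 56 fails; recursion stops.
Total rows emitted: 10.

10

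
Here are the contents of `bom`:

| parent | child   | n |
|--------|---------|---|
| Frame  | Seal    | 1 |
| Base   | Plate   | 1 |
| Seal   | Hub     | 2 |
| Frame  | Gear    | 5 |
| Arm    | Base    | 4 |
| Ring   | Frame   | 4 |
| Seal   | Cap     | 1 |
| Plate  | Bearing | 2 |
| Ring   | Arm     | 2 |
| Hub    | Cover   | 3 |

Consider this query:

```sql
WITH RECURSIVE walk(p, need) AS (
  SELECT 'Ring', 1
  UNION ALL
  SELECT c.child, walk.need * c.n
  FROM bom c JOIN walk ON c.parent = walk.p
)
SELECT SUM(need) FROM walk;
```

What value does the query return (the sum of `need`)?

99

Base: (Ring, need=1).
Iteration 1: components of {Ring} -> Arm = 1*2 = 2, Frame = 1*4 = 4.
Iteration 2: components of {Arm,Frame} -> Base = 2*4 = 8, Gear = 4*5 = 20, Seal = 4*1 = 4.
Iteration 3: components of {Base,Gear,Seal} -> Cap = 4*1 = 4, Hub = 4*2 = 8, Plate = 8*1 = 8.
Iteration 4: components of {Cap,Hub,Plate} -> Bearing = 8*2 = 16, Cover = 8*3 = 24.
Iteration 5: no further components; recursion stops.
SUM(need) = 1 + 4 + 2 + 20 + 4 + 8 + 4 + 8 + 8 + 24 + 16 = 99.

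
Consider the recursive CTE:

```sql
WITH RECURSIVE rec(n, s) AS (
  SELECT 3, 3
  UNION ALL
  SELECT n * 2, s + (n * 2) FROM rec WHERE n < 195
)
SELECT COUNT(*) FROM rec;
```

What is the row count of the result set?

8

Base: n=3, s=3.
Iteration 1: 3 < 195 holds -> n = 3 * 2 = 6, s = 3 + 6 = 9.
Iteration 2: 6 < 195 holds -> n = 6 * 2 = 12, s = 9 + 12 = 21.
Iteration 3: 12 < 195 holds -> n = 12 * 2 = 24, s = 21 + 24 = 45.
Iteration 4: 24 < 195 holds -> n = 24 * 2 = 48, s = 45 + 48 = 93.
Iteration 5: 48 < 195 holds -> n = 48 * 2 = 96, s = 93 + 96 = 189.
Iteration 6: 96 < 195 holds -> n = 96 * 2 = 192, s = 189 + 192 = 381.
Iteration 7: 192 < 195 holds -> n = 192 * 2 = 384, s = 381 + 384 = 765.
Iteration 8: 384 < 195 fails; recursion stops.
Total rows emitted: 8.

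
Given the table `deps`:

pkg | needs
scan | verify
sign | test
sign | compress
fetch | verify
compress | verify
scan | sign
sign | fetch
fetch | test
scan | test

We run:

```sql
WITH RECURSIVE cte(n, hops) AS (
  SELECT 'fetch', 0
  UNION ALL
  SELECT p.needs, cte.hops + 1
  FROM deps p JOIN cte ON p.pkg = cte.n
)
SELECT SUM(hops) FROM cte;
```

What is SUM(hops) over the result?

2

Base: (fetch, hops=0).
Iteration 1: edges from {fetch} -> (test, hops=1), (verify, hops=1).
Iteration 2: no outgoing edges from {test,verify}; recursion stops.
SUM(hops) = 0 + 1 + 1 = 2.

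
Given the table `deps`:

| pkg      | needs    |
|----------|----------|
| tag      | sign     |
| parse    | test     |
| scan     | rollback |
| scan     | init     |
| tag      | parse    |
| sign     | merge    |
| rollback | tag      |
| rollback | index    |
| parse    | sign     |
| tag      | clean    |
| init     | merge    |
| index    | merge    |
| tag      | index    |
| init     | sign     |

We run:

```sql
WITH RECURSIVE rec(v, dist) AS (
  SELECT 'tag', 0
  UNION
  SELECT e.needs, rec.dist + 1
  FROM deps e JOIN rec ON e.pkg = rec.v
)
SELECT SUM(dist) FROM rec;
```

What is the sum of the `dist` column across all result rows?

Base: (tag, dist=0).
Iteration 1: edges from {tag} -> (clean, dist=1), (index, dist=1), (parse, dist=1), (sign, dist=1).
Iteration 2: edges from {clean,index,parse,sign} -> (merge, dist=2), (sign, dist=2), (test, dist=2). [UNION drops 1 duplicate row(s)]
Iteration 3: edges from {merge,sign,test} -> (merge, dist=3).
Iteration 4: no outgoing edges from {merge}; recursion stops.
SUM(dist) = 0 + 1 + 1 + 1 + 1 + 2 + 2 + 2 + 3 = 13.

13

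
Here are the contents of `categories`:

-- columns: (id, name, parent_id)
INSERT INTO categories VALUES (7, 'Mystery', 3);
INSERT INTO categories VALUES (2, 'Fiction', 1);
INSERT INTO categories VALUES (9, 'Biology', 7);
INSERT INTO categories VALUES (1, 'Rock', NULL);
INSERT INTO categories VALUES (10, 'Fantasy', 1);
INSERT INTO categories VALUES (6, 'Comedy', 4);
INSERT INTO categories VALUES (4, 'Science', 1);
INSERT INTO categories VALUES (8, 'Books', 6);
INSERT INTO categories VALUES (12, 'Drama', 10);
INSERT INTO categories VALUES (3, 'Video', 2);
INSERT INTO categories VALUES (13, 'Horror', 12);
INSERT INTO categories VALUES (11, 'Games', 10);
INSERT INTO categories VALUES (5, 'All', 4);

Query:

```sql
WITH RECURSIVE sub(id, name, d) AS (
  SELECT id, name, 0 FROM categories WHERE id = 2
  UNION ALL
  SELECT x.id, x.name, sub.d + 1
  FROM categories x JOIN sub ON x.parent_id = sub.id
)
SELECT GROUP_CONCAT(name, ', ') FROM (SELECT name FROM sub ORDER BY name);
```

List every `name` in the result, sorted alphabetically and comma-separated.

Base: id=2 (Fiction) at d 0.
Iteration 1: rows with parent_id in {2} -> Video (id 3, d 1).
Iteration 2: rows with parent_id in {3} -> Mystery (id 7, d 2).
Iteration 3: rows with parent_id in {7} -> Biology (id 9, d 3).
Iteration 4: no rows with parent_id in {9}; recursion stops.

Biology, Fiction, Mystery, Video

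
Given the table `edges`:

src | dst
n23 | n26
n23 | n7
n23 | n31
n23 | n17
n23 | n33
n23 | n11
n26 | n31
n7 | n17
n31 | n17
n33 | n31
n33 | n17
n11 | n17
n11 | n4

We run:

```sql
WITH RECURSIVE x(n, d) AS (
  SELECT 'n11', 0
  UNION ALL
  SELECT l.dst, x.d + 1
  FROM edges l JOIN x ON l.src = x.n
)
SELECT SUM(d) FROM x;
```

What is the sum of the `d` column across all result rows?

2

Base: (n11, d=0).
Iteration 1: edges from {n11} -> (n17, d=1), (n4, d=1).
Iteration 2: no outgoing edges from {n17,n4}; recursion stops.
SUM(d) = 0 + 1 + 1 = 2.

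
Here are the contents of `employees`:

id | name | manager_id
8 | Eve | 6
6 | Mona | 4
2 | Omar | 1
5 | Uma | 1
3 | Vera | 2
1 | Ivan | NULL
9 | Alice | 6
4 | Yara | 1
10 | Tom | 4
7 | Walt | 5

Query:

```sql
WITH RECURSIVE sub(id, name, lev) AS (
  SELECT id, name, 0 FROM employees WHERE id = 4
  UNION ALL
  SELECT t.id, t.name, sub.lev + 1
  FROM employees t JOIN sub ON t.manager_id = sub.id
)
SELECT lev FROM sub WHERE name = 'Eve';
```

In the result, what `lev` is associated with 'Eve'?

Base: id=4 (Yara) at lev 0.
Iteration 1: rows with manager_id in {4} -> Mona (id 6, lev 1), Tom (id 10, lev 1).
Iteration 2: rows with manager_id in {6,10} -> Eve (id 8, lev 2), Alice (id 9, lev 2).
Iteration 3: no rows with manager_id in {8,9}; recursion stops.

2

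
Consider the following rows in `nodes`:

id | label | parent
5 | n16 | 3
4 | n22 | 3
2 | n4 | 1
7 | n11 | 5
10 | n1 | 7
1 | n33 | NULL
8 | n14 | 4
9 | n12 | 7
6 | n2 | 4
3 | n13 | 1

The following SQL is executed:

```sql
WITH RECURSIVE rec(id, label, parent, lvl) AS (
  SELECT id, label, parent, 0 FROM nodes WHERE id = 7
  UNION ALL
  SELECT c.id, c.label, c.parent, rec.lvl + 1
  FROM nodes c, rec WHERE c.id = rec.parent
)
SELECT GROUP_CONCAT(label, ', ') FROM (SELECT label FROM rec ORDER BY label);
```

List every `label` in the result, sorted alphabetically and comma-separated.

n11, n13, n16, n33

Base: id=7 (n11), parent=5, lvl 0.
Iteration 1: join on id=5 -> n16 (id 5, parent=3, lvl 1).
Iteration 2: join on id=3 -> n13 (id 3, parent=1, lvl 2).
Iteration 3: join on id=1 -> n33 (id 1, parent=NULL, lvl 3).
Iteration 4: parent is NULL; no match; recursion stops.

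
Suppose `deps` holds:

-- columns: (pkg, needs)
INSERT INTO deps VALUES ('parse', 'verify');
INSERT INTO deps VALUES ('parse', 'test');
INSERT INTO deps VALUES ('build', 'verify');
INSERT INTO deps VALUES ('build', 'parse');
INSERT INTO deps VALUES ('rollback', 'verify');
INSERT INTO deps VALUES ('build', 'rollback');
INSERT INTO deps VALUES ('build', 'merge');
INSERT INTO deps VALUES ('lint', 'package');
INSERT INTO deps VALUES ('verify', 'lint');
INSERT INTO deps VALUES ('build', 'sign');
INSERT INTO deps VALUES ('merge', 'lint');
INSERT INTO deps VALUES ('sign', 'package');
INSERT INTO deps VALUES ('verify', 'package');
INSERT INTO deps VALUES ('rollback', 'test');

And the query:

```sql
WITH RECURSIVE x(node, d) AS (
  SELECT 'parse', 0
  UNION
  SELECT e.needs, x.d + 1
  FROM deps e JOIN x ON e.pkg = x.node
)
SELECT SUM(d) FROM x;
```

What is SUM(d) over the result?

9

Base: (parse, d=0).
Iteration 1: edges from {parse} -> (test, d=1), (verify, d=1).
Iteration 2: edges from {test,verify} -> (lint, d=2), (package, d=2).
Iteration 3: edges from {lint,package} -> (package, d=3).
Iteration 4: no outgoing edges from {package}; recursion stops.
SUM(d) = 0 + 1 + 1 + 2 + 2 + 3 = 9.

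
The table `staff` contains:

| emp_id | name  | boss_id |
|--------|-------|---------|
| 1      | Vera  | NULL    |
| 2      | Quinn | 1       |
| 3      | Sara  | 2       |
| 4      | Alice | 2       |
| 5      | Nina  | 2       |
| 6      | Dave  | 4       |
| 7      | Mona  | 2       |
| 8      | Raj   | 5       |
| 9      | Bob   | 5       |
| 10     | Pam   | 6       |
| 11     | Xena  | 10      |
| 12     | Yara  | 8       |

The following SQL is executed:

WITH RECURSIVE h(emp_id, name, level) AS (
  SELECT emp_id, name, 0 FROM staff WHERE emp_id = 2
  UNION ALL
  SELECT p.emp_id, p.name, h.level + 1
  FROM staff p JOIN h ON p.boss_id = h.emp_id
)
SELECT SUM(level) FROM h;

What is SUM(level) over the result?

Base: emp_id=2 (Quinn) at level 0.
Iteration 1: rows with boss_id in {2} -> Sara (id 3, level 1), Alice (id 4, level 1), Nina (id 5, level 1), Mona (id 7, level 1).
Iteration 2: rows with boss_id in {3,4,5,7} -> Dave (id 6, level 2), Raj (id 8, level 2), Bob (id 9, level 2).
Iteration 3: rows with boss_id in {6,8,9} -> Pam (id 10, level 3), Yara (id 12, level 3).
Iteration 4: rows with boss_id in {10,12} -> Xena (id 11, level 4).
Iteration 5: no rows with boss_id in {11}; recursion stops.
SUM(level) = 0 + 1 + 1 + 1 + 1 + 2 + 2 + 2 + 3 + 3 + 4 = 20.

20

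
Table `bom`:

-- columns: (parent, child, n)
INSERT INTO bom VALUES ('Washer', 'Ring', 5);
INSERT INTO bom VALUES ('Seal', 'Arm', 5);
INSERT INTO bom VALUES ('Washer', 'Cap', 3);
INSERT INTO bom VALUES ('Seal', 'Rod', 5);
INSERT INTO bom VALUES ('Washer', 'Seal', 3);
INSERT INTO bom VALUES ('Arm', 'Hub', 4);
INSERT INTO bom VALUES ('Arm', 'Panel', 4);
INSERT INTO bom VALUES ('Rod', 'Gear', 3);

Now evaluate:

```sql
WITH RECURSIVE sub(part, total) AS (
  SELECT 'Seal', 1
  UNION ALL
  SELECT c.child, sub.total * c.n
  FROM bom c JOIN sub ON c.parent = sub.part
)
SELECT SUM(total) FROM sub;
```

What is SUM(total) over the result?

Base: (Seal, total=1).
Iteration 1: components of {Seal} -> Arm = 1*5 = 5, Rod = 1*5 = 5.
Iteration 2: components of {Arm,Rod} -> Gear = 5*3 = 15, Hub = 5*4 = 20, Panel = 5*4 = 20.
Iteration 3: no further components; recursion stops.
SUM(total) = 1 + 5 + 5 + 20 + 20 + 15 = 66.

66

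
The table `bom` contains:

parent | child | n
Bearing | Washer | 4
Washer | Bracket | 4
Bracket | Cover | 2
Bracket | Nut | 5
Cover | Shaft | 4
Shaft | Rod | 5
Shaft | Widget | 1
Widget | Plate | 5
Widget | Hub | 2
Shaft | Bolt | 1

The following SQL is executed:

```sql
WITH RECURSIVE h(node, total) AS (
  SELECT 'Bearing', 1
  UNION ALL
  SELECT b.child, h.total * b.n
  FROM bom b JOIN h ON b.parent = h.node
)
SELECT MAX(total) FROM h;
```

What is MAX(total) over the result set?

640

Base: (Bearing, total=1).
Iteration 1: components of {Bearing} -> Washer = 1*4 = 4.
Iteration 2: components of {Washer} -> Bracket = 4*4 = 16.
Iteration 3: components of {Bracket} -> Cover = 16*2 = 32, Nut = 16*5 = 80.
Iteration 4: components of {Cover,Nut} -> Shaft = 32*4 = 128.
Iteration 5: components of {Shaft} -> Bolt = 128*1 = 128, Rod = 128*5 = 640, Widget = 128*1 = 128.
Iteration 6: components of {Bolt,Rod,Widget} -> Hub = 128*2 = 256, Plate = 128*5 = 640.
Iteration 7: no further components; recursion stops.
total values: 1, 4, 16, 32, 80, 128, 640, 128, 128, 640, 256; the maximum is 640.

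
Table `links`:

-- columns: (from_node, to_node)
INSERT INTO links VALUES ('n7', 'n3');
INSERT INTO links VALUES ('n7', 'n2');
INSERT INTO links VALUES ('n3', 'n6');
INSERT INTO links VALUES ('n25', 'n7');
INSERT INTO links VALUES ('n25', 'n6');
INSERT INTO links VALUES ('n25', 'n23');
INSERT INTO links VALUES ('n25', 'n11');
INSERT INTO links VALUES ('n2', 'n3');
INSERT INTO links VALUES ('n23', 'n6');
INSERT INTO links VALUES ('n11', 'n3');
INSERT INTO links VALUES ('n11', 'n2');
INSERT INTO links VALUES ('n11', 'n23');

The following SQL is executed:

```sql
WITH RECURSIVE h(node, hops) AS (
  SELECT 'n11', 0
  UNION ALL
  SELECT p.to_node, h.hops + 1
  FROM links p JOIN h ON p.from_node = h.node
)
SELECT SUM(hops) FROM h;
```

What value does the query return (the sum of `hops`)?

Base: (n11, hops=0).
Iteration 1: edges from {n11} -> (n2, hops=1), (n23, hops=1), (n3, hops=1).
Iteration 2: edges from {n2,n23,n3} -> (n3, hops=2), (n6, hops=2) x2. [UNION ALL keeps all 3 new rows, including repeats]
Iteration 3: edges from {n3,n6} -> (n6, hops=3).
Iteration 4: no outgoing edges from {n6}; recursion stops.
SUM(hops) = 0 + 1 + 1 + 1 + 2 + 2 + 2 + 3 = 12.

12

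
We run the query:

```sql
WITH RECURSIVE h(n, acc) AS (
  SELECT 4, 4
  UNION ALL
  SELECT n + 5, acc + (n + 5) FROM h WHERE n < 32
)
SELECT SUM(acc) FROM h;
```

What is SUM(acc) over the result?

Base: n=4, acc=4.
Iteration 1: 4 < 32 holds -> n = 4 + 5 = 9, acc = 4 + 9 = 13.
Iteration 2: 9 < 32 holds -> n = 9 + 5 = 14, acc = 13 + 14 = 27.
Iteration 3: 14 < 32 holds -> n = 14 + 5 = 19, acc = 27 + 19 = 46.
Iteration 4: 19 < 32 holds -> n = 19 + 5 = 24, acc = 46 + 24 = 70.
Iteration 5: 24 < 32 holds -> n = 24 + 5 = 29, acc = 70 + 29 = 99.
Iteration 6: 29 < 32 holds -> n = 29 + 5 = 34, acc = 99 + 34 = 133.
Iteration 7: 34 < 32 fails; recursion stops.
SUM(acc) = 4 + 13 + 27 + 46 + 70 + 99 + 133 = 392.

392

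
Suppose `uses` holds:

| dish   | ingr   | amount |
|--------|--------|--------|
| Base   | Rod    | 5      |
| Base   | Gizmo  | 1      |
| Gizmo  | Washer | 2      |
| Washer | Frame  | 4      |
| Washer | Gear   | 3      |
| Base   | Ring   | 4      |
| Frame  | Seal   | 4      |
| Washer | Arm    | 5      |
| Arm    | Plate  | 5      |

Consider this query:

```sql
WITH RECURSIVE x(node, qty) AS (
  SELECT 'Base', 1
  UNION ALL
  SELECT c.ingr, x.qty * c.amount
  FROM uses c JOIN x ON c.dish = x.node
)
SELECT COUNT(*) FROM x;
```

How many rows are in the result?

10

Base: (Base, qty=1).
Iteration 1: components of {Base} -> Gizmo = 1*1 = 1, Ring = 1*4 = 4, Rod = 1*5 = 5.
Iteration 2: components of {Gizmo,Ring,Rod} -> Washer = 1*2 = 2.
Iteration 3: components of {Washer} -> Arm = 2*5 = 10, Frame = 2*4 = 8, Gear = 2*3 = 6.
Iteration 4: components of {Arm,Frame,Gear} -> Plate = 10*5 = 50, Seal = 8*4 = 32.
Iteration 5: no further components; recursion stops.
Total rows emitted: 10.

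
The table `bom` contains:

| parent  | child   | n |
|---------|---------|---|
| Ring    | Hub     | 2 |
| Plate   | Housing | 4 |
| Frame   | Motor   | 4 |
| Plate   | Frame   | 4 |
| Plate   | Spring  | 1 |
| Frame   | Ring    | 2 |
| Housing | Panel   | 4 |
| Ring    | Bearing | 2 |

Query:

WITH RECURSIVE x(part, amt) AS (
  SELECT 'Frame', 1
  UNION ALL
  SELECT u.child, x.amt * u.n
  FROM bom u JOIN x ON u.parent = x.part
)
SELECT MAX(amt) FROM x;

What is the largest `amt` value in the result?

4

Base: (Frame, amt=1).
Iteration 1: components of {Frame} -> Motor = 1*4 = 4, Ring = 1*2 = 2.
Iteration 2: components of {Motor,Ring} -> Bearing = 2*2 = 4, Hub = 2*2 = 4.
Iteration 3: no further components; recursion stops.
amt values: 1, 2, 4, 4, 4; the maximum is 4.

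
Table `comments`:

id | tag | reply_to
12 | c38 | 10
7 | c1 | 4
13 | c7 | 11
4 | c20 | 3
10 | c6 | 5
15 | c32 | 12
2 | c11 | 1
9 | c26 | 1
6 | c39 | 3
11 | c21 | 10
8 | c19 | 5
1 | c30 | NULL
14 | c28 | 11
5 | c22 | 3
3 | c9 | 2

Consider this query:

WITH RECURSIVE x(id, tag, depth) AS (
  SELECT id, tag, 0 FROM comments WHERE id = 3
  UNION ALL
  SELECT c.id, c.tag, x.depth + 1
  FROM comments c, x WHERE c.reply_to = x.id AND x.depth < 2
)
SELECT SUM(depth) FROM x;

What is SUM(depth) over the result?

9

Base: id=3 (c9) at depth 0.
Iteration 1: rows with reply_to in {3} -> c20 (id 4, depth 1), c22 (id 5, depth 1), c39 (id 6, depth 1).
Iteration 2: rows with reply_to in {4,5,6} -> c1 (id 7, depth 2), c19 (id 8, depth 2), c6 (id 10, depth 2).
Iteration 3: depth < 2 fails for all current rows; recursion stops.
SUM(depth) = 0 + 1 + 1 + 1 + 2 + 2 + 2 = 9.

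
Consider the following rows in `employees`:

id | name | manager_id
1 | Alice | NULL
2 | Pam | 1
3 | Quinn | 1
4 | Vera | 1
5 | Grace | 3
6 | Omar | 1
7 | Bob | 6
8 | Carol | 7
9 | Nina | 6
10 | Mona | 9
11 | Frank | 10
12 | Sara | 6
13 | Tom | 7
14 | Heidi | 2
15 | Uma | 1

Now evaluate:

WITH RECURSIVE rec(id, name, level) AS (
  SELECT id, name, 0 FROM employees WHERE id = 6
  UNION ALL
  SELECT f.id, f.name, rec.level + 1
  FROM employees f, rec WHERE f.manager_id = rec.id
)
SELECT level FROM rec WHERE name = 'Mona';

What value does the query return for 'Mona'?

2

Base: id=6 (Omar) at level 0.
Iteration 1: rows with manager_id in {6} -> Bob (id 7, level 1), Nina (id 9, level 1), Sara (id 12, level 1).
Iteration 2: rows with manager_id in {7,9,12} -> Carol (id 8, level 2), Mona (id 10, level 2), Tom (id 13, level 2).
Iteration 3: rows with manager_id in {8,10,13} -> Frank (id 11, level 3).
Iteration 4: no rows with manager_id in {11}; recursion stops.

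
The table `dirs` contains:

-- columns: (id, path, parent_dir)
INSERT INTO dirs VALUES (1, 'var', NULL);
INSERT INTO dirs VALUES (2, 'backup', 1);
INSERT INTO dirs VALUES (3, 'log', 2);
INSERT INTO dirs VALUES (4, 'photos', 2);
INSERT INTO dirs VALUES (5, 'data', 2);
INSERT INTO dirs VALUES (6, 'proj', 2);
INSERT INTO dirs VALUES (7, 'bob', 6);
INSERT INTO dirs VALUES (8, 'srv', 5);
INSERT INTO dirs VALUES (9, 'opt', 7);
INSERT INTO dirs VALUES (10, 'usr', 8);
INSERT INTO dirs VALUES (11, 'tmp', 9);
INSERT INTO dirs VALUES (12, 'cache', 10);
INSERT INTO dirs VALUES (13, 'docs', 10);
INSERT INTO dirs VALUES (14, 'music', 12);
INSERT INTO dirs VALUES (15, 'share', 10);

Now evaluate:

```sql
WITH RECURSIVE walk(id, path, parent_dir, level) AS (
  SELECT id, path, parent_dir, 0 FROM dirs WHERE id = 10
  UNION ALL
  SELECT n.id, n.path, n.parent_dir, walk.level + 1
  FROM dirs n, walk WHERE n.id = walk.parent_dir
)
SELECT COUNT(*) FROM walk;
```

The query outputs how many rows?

Base: id=10 (usr), parent_dir=8, level 0.
Iteration 1: join on id=8 -> srv (id 8, parent_dir=5, level 1).
Iteration 2: join on id=5 -> data (id 5, parent_dir=2, level 2).
Iteration 3: join on id=2 -> backup (id 2, parent_dir=1, level 3).
Iteration 4: join on id=1 -> var (id 1, parent_dir=NULL, level 4).
Iteration 5: parent_dir is NULL; no match; recursion stops.
Total rows emitted: 5.

5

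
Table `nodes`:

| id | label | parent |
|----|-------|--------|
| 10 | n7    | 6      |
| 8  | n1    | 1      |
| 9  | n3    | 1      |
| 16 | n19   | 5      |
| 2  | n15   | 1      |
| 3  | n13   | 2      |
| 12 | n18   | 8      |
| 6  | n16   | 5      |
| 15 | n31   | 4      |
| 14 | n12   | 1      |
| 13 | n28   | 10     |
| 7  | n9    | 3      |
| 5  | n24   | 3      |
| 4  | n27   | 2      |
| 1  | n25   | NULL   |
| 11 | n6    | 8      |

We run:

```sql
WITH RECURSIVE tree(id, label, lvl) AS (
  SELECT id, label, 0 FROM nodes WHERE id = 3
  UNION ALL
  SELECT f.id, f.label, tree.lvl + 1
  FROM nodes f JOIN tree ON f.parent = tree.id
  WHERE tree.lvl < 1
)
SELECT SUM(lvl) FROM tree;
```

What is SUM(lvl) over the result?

Base: id=3 (n13) at lvl 0.
Iteration 1: rows with parent in {3} -> n24 (id 5, lvl 1), n9 (id 7, lvl 1).
Iteration 2: lvl < 1 fails for all current rows; recursion stops.
SUM(lvl) = 0 + 1 + 1 = 2.

2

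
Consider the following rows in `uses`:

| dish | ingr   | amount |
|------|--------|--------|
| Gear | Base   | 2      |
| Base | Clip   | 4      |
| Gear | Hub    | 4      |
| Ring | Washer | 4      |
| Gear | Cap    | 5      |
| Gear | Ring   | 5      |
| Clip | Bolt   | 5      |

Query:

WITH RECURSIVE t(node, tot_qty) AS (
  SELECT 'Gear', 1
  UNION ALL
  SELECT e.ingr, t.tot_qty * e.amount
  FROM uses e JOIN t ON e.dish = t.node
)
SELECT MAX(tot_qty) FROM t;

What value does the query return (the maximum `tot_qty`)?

40

Base: (Gear, tot_qty=1).
Iteration 1: components of {Gear} -> Base = 1*2 = 2, Cap = 1*5 = 5, Hub = 1*4 = 4, Ring = 1*5 = 5.
Iteration 2: components of {Base,Cap,Hub,Ring} -> Clip = 2*4 = 8, Washer = 5*4 = 20.
Iteration 3: components of {Clip,Washer} -> Bolt = 8*5 = 40.
Iteration 4: no further components; recursion stops.
tot_qty values: 1, 2, 5, 5, 4, 8, 20, 40; the maximum is 40.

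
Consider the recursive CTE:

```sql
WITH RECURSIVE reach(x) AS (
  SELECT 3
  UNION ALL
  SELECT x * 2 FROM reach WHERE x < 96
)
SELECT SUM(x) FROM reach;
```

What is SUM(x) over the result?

189

Base: x=3.
Iteration 1: 3 < 96 holds -> x = 3 * 2 = 6.
Iteration 2: 6 < 96 holds -> x = 6 * 2 = 12.
Iteration 3: 12 < 96 holds -> x = 12 * 2 = 24.
Iteration 4: 24 < 96 holds -> x = 24 * 2 = 48.
Iteration 5: 48 < 96 holds -> x = 48 * 2 = 96.
Iteration 6: 96 < 96 fails; recursion stops.
SUM(x) = 3 + 6 + 12 + 24 + 48 + 96 = 189.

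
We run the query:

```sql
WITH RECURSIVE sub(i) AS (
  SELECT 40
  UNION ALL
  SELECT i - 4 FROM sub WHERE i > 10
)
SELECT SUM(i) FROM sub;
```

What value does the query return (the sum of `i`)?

Base: i=40.
Iteration 1: 40 > 10 holds -> i = 40 - 4 = 36.
Iteration 2: 36 > 10 holds -> i = 36 - 4 = 32.
Iteration 3: 32 > 10 holds -> i = 32 - 4 = 28.
Iteration 4: 28 > 10 holds -> i = 28 - 4 = 24.
Iteration 5: 24 > 10 holds -> i = 24 - 4 = 20.
Iteration 6: 20 > 10 holds -> i = 20 - 4 = 16.
Iteration 7: 16 > 10 holds -> i = 16 - 4 = 12.
Iteration 8: 12 > 10 holds -> i = 12 - 4 = 8.
Iteration 9: 8 > 10 fails; recursion stops.
SUM(i) = 40 + 36 + 32 + 28 + 24 + 20 + 16 + 12 + 8 = 216.

216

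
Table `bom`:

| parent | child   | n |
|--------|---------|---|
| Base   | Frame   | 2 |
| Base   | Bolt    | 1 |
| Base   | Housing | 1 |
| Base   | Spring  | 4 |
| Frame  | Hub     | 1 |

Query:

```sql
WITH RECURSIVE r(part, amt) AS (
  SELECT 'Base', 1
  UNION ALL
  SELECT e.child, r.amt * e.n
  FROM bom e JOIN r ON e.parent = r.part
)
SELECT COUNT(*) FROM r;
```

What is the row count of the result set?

Base: (Base, amt=1).
Iteration 1: components of {Base} -> Bolt = 1*1 = 1, Frame = 1*2 = 2, Housing = 1*1 = 1, Spring = 1*4 = 4.
Iteration 2: components of {Bolt,Frame,Housing,Spring} -> Hub = 2*1 = 2.
Iteration 3: no further components; recursion stops.
Total rows emitted: 6.

6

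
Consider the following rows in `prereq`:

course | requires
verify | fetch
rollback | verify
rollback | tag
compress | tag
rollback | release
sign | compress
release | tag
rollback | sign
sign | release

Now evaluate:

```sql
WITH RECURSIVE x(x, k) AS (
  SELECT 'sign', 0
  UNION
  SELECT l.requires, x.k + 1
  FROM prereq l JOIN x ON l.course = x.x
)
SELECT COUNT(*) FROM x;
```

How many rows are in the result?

Base: (sign, k=0).
Iteration 1: edges from {sign} -> (compress, k=1), (release, k=1).
Iteration 2: edges from {compress,release} -> (tag, k=2). [UNION drops 1 duplicate row(s)]
Iteration 3: no outgoing edges from {tag}; recursion stops.
Total rows emitted: 4.

4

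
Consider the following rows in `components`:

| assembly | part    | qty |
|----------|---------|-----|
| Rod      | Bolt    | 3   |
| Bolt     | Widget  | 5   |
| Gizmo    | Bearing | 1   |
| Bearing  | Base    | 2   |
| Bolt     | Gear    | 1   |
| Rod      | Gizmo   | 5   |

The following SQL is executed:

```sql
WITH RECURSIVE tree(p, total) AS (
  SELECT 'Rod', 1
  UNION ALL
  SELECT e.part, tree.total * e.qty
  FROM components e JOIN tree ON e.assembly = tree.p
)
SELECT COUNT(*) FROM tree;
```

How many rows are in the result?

Base: (Rod, total=1).
Iteration 1: components of {Rod} -> Bolt = 1*3 = 3, Gizmo = 1*5 = 5.
Iteration 2: components of {Bolt,Gizmo} -> Bearing = 5*1 = 5, Gear = 3*1 = 3, Widget = 3*5 = 15.
Iteration 3: components of {Bearing,Gear,Widget} -> Base = 5*2 = 10.
Iteration 4: no further components; recursion stops.
Total rows emitted: 7.

7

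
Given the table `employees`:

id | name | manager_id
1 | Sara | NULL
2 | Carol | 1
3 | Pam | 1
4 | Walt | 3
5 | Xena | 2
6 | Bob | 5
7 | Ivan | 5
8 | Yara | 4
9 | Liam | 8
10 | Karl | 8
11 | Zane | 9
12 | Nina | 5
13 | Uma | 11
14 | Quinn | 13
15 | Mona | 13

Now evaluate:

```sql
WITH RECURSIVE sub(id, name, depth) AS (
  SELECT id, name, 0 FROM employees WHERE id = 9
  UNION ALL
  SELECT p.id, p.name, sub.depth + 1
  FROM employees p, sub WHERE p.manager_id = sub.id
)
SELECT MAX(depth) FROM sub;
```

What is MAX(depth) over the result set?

Base: id=9 (Liam) at depth 0.
Iteration 1: rows with manager_id in {9} -> Zane (id 11, depth 1).
Iteration 2: rows with manager_id in {11} -> Uma (id 13, depth 2).
Iteration 3: rows with manager_id in {13} -> Quinn (id 14, depth 3), Mona (id 15, depth 3).
Iteration 4: no rows with manager_id in {14,15}; recursion stops.
depth values: 0, 1, 2, 3, 3; the maximum is 3.

3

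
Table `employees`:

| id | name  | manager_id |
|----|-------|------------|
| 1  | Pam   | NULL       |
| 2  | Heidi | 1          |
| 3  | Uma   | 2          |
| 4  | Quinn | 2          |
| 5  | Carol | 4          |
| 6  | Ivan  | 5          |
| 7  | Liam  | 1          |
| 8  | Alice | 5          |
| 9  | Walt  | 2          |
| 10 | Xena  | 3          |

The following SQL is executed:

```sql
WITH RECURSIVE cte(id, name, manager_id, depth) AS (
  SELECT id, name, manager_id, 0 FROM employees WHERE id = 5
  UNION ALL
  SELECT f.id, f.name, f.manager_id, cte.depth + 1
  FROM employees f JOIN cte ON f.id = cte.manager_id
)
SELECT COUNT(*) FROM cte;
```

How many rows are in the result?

Base: id=5 (Carol), manager_id=4, depth 0.
Iteration 1: join on id=4 -> Quinn (id 4, manager_id=2, depth 1).
Iteration 2: join on id=2 -> Heidi (id 2, manager_id=1, depth 2).
Iteration 3: join on id=1 -> Pam (id 1, manager_id=NULL, depth 3).
Iteration 4: manager_id is NULL; no match; recursion stops.
Total rows emitted: 4.

4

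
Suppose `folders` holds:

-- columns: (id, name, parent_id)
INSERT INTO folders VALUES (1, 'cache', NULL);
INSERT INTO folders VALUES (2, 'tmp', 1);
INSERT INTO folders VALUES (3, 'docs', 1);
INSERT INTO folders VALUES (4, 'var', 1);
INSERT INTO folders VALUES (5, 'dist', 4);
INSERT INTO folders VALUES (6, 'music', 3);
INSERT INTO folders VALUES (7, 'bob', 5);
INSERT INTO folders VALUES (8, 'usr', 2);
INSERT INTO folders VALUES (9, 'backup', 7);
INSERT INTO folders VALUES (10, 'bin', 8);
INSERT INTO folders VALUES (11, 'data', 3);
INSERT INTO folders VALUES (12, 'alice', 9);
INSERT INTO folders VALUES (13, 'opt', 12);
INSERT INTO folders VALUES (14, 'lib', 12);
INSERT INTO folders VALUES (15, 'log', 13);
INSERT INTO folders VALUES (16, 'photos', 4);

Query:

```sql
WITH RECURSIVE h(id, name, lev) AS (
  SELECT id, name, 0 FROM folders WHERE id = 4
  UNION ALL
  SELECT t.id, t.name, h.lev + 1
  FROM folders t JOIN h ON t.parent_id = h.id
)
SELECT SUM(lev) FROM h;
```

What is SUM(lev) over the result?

27

Base: id=4 (var) at lev 0.
Iteration 1: rows with parent_id in {4} -> dist (id 5, lev 1), photos (id 16, lev 1).
Iteration 2: rows with parent_id in {5,16} -> bob (id 7, lev 2).
Iteration 3: rows with parent_id in {7} -> backup (id 9, lev 3).
Iteration 4: rows with parent_id in {9} -> alice (id 12, lev 4).
Iteration 5: rows with parent_id in {12} -> opt (id 13, lev 5), lib (id 14, lev 5).
Iteration 6: rows with parent_id in {13,14} -> log (id 15, lev 6).
Iteration 7: no rows with parent_id in {15}; recursion stops.
SUM(lev) = 0 + 1 + 1 + 2 + 3 + 4 + 5 + 5 + 6 = 27.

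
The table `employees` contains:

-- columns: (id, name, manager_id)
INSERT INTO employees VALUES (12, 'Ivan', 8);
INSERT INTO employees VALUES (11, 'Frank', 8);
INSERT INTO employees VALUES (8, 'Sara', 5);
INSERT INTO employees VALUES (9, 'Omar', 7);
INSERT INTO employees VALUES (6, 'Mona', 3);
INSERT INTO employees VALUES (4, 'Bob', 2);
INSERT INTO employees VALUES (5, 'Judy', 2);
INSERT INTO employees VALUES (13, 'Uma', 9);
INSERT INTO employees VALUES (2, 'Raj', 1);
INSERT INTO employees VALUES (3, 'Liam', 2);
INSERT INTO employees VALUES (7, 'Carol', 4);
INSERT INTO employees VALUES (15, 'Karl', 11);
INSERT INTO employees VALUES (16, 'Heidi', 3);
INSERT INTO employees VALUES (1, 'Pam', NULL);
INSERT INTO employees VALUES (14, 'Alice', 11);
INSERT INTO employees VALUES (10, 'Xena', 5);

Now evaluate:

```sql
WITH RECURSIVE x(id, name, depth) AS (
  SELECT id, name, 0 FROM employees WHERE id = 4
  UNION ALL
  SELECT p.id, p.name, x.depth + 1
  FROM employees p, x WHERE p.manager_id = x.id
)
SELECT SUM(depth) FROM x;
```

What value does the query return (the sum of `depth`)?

Base: id=4 (Bob) at depth 0.
Iteration 1: rows with manager_id in {4} -> Carol (id 7, depth 1).
Iteration 2: rows with manager_id in {7} -> Omar (id 9, depth 2).
Iteration 3: rows with manager_id in {9} -> Uma (id 13, depth 3).
Iteration 4: no rows with manager_id in {13}; recursion stops.
SUM(depth) = 0 + 1 + 2 + 3 = 6.

6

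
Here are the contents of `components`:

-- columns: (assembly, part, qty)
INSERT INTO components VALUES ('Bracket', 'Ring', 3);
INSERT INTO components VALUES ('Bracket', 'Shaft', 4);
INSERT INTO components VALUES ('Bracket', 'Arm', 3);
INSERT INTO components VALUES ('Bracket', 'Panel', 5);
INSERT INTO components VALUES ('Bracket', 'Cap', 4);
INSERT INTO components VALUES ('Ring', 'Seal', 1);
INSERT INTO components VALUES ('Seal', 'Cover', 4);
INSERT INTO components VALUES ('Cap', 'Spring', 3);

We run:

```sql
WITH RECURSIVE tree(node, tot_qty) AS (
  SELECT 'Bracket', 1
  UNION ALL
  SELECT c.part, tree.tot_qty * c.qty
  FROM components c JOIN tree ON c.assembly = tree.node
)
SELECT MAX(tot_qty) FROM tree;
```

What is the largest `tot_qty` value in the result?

12

Base: (Bracket, tot_qty=1).
Iteration 1: components of {Bracket} -> Arm = 1*3 = 3, Cap = 1*4 = 4, Panel = 1*5 = 5, Ring = 1*3 = 3, Shaft = 1*4 = 4.
Iteration 2: components of {Arm,Cap,Panel,Ring,Shaft} -> Seal = 3*1 = 3, Spring = 4*3 = 12.
Iteration 3: components of {Seal,Spring} -> Cover = 3*4 = 12.
Iteration 4: no further components; recursion stops.
tot_qty values: 1, 3, 4, 3, 5, 4, 3, 12, 12; the maximum is 12.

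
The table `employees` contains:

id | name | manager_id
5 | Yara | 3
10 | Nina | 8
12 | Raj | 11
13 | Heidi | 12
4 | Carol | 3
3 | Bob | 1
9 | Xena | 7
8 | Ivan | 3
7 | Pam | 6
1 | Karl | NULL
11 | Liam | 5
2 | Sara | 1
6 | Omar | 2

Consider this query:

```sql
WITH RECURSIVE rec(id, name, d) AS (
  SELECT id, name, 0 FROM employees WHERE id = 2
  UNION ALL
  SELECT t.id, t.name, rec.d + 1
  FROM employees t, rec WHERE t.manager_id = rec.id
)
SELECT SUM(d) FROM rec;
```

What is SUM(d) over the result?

Base: id=2 (Sara) at d 0.
Iteration 1: rows with manager_id in {2} -> Omar (id 6, d 1).
Iteration 2: rows with manager_id in {6} -> Pam (id 7, d 2).
Iteration 3: rows with manager_id in {7} -> Xena (id 9, d 3).
Iteration 4: no rows with manager_id in {9}; recursion stops.
SUM(d) = 0 + 1 + 2 + 3 = 6.

6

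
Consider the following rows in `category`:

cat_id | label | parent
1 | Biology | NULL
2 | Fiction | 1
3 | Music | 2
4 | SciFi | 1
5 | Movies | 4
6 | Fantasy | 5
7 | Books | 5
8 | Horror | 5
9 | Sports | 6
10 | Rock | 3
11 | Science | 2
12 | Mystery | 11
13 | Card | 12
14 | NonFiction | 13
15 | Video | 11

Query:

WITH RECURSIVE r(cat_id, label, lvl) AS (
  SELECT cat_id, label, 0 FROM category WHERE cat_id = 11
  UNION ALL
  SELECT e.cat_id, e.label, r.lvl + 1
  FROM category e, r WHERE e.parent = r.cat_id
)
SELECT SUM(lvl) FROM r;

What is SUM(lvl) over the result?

7

Base: cat_id=11 (Science) at lvl 0.
Iteration 1: rows with parent in {11} -> Mystery (id 12, lvl 1), Video (id 15, lvl 1).
Iteration 2: rows with parent in {12,15} -> Card (id 13, lvl 2).
Iteration 3: rows with parent in {13} -> NonFiction (id 14, lvl 3).
Iteration 4: no rows with parent in {14}; recursion stops.
SUM(lvl) = 0 + 1 + 1 + 2 + 3 = 7.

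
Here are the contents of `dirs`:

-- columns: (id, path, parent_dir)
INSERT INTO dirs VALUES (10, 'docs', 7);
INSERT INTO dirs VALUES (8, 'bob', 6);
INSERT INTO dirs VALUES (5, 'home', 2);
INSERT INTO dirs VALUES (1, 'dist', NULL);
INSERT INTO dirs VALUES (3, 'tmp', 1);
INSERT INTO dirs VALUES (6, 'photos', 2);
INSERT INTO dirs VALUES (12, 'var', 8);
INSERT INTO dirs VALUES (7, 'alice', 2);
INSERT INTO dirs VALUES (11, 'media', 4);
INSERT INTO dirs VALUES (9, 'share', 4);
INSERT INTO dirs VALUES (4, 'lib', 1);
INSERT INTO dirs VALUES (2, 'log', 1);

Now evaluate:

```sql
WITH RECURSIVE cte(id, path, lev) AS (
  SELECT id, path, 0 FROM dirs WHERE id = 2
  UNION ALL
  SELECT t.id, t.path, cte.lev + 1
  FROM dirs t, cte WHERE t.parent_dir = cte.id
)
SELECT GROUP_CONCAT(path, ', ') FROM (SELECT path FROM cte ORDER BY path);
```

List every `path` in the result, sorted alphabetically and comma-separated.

alice, bob, docs, home, log, photos, var

Base: id=2 (log) at lev 0.
Iteration 1: rows with parent_dir in {2} -> home (id 5, lev 1), photos (id 6, lev 1), alice (id 7, lev 1).
Iteration 2: rows with parent_dir in {5,6,7} -> bob (id 8, lev 2), docs (id 10, lev 2).
Iteration 3: rows with parent_dir in {8,10} -> var (id 12, lev 3).
Iteration 4: no rows with parent_dir in {12}; recursion stops.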